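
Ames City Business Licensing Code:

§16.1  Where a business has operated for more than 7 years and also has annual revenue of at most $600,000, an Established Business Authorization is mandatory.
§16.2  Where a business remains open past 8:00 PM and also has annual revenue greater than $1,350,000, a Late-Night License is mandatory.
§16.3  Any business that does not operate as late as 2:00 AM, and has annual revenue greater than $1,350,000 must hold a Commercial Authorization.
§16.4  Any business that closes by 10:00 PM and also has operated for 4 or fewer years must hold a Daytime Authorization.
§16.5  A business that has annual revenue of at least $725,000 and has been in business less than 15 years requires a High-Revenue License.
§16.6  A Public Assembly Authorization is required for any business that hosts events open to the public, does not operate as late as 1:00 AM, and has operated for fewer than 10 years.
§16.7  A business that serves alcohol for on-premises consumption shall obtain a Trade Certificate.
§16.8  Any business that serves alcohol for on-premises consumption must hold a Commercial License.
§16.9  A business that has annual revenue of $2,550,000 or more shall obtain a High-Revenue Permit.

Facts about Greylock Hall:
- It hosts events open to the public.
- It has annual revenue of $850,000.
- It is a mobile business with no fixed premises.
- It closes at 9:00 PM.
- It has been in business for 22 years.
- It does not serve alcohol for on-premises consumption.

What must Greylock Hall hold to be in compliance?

§16.1 years in business 22 > 7; revenue $850,000 > $600,000 → Established Business Authorization not required.
§16.2 closes 9:00 PM, after 8:00 PM; revenue $850,000 ≤ $1,350,000 → Late-Night License not required.
§16.3 closes 9:00 PM, at/before 2:00 AM; revenue $850,000 ≤ $1,350,000 → Commercial Authorization not required.
§16.4 closes 9:00 PM, at/before 10:00 PM; years in business 22 > 4 → Daytime Authorization not required.
§16.5 revenue $850,000 ≥ $725,000; years in business 22 ≥ 15 → High-Revenue License not required.
§16.6 hosts events open to the public; closes 9:00 PM, at/before 1:00 AM; years in business 22 ≥ 10 → Public Assembly Authorization not required.
§16.7 does not serve alcohol for on-premises consumption → Trade Certificate not required.
§16.8 does not serve alcohol for on-premises consumption → Commercial License not required.
§16.9 revenue $850,000 < $2,550,000 → High-Revenue Permit not required.

None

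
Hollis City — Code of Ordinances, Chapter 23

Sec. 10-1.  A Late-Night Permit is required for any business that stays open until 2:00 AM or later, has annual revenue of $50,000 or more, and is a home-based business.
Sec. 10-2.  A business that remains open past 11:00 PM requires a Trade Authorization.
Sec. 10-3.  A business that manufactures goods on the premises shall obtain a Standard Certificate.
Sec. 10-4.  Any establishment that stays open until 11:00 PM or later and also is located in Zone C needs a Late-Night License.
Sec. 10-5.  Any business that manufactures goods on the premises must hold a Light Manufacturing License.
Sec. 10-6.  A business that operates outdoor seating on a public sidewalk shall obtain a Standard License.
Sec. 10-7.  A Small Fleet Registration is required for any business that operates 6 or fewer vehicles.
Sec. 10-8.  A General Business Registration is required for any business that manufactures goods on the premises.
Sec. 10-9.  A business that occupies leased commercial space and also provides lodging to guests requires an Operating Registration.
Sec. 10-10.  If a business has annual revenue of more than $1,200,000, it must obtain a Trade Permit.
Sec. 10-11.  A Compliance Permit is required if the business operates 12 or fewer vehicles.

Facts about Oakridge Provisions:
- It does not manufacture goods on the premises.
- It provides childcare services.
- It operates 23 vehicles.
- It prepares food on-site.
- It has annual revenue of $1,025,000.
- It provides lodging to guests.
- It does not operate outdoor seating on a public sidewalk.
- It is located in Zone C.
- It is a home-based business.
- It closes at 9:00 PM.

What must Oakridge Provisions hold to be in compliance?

Sec. 10-1. closes 9:00 PM, at/before 2:00 AM; revenue $1,025,000 ≥ $50,000; is a home-based business → Late-Night Permit not required.
Sec. 10-2. closes 9:00 PM, at/before 11:00 PM → Trade Authorization not required.
Sec. 10-3. does not manufacture goods on the premises → Standard Certificate not required.
Sec. 10-4. closes 9:00 PM, at/before 11:00 PM; is located in Zone C → Late-Night License not required.
Sec. 10-5. does not manufacture goods on the premises → Light Manufacturing License not required.
Sec. 10-6. does not operate outdoor seating on a public sidewalk → Standard License not required.
Sec. 10-7. vehicles 23 > 6 → Small Fleet Registration not required.
Sec. 10-8. does not manufacture goods on the premises → General Business Registration not required.
Sec. 10-9. is a home-based business (not: occupies leased commercial space); provides lodging to guests → Operating Registration not required.
Sec. 10-10. revenue $1,025,000 ≤ $1,200,000 → Trade Permit not required.
Sec. 10-11. vehicles 23 > 12 → Compliance Permit not required.

None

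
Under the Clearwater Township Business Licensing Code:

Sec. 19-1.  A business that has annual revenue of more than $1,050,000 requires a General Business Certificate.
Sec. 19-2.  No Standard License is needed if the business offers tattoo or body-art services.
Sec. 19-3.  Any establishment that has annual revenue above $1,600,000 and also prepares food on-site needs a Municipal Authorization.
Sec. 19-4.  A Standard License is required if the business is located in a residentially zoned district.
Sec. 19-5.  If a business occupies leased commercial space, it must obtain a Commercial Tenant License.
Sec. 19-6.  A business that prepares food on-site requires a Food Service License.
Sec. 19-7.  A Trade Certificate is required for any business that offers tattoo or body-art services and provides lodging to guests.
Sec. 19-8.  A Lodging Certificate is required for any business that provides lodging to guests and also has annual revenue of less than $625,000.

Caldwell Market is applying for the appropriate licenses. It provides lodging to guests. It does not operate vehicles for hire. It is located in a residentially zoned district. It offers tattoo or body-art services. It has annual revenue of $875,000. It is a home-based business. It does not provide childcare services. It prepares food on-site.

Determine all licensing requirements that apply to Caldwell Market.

Sec. 19-1. revenue $875,000 ≤ $1,050,000 → General Business Certificate not required.
Sec. 19-2. offers tattoo or body-art services → exempt from Standard License.
Sec. 19-3. revenue $875,000 ≤ $1,600,000; prepares food on-site → Municipal Authorization not required.
Sec. 19-4. is located in a residentially zoned district → Standard License required.
Sec. 19-5. is a home-based business (not: occupies leased commercial space) → Commercial Tenant License not required.
Sec. 19-6. prepares food on-site → Food Service License required.
Sec. 19-7. offers tattoo or body-art services; provides lodging to guests → Trade Certificate required.
Sec. 19-8. provides lodging to guests; revenue $875,000 ≥ $625,000 → Lodging Certificate not required.

Food Service License, Trade Certificate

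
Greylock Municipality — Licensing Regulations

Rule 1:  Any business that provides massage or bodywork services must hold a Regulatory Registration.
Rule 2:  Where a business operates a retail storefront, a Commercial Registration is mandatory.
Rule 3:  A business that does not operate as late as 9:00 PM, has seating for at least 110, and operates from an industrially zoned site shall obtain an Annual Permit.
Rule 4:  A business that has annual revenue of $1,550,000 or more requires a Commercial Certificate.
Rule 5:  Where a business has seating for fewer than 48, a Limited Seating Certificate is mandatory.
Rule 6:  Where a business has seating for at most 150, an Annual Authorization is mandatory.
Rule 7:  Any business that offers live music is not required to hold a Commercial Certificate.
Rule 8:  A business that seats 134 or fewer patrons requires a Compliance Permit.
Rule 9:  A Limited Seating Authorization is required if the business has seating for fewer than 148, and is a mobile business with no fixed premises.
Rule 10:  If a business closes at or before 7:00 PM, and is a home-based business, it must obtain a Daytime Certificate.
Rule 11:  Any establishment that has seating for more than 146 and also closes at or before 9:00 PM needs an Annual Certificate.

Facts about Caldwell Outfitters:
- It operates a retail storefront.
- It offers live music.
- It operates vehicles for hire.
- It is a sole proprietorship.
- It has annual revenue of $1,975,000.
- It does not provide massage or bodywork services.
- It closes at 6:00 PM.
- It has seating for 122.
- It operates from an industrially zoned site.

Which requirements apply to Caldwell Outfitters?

Annual Authorization, Annual Permit, Commercial Registration, Compliance Permit

Rule 1: does not provide massage or bodywork services → Regulatory Registration not required.
Rule 2: operates a retail storefront → Commercial Registration required.
Rule 3: closes 6:00 PM, at/before 9:00 PM; seating 122 ≥ 110; operates from an industrially zoned site → Annual Permit required.
Rule 4: revenue $1,975,000 ≥ $1,550,000 → Commercial Certificate required.
Rule 5: seating 122 ≥ 48 → Limited Seating Certificate not required.
Rule 6: seating 122 ≤ 150 → Annual Authorization required.
Rule 7: offers live music → exempt from Commercial Certificate.
Rule 8: seating 122 ≤ 134 → Compliance Permit required.
Rule 9: seating 122 < 148; operates from an industrially zoned site (not: is a mobile business with no fixed premises) → Limited Seating Authorization not required.
Rule 10: closes 6:00 PM, at/before 7:00 PM; operates from an industrially zoned site (not: is a home-based business) → Daytime Certificate not required.
Rule 11: seating 122 ≤ 146; closes 6:00 PM, at/before 9:00 PM → Annual Certificate not required.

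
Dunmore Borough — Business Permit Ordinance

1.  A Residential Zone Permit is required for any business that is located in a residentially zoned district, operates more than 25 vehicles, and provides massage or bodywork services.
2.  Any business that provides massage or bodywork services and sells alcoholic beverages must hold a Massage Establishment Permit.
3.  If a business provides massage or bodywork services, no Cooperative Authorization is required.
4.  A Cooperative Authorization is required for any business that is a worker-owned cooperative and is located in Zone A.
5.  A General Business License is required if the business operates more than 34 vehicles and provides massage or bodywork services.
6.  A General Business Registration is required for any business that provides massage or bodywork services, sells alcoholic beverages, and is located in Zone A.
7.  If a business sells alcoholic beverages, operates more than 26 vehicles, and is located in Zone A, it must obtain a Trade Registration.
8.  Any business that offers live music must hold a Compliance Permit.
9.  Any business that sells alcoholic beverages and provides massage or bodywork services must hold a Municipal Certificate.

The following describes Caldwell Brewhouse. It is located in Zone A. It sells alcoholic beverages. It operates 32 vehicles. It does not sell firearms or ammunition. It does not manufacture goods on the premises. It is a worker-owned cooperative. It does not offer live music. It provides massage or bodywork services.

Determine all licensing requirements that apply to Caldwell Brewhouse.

General Business Registration, Massage Establishment Permit, Municipal Certificate, Trade Registration

1. is located in Zone A (not: is located in a residentially zoned district); vehicles 32 > 25; provides massage or bodywork services → Residential Zone Permit not required.
2. provides massage or bodywork services; sells alcoholic beverages → Massage Establishment Permit required.
3. provides massage or bodywork services → exempt from Cooperative Authorization.
4. is a worker-owned cooperative; is located in Zone A → Cooperative Authorization required.
5. vehicles 32 ≤ 34; provides massage or bodywork services → General Business License not required.
6. provides massage or bodywork services; sells alcoholic beverages; is located in Zone A → General Business Registration required.
7. sells alcoholic beverages; vehicles 32 > 26; is located in Zone A → Trade Registration required.
8. does not offer live music → Compliance Permit not required.
9. sells alcoholic beverages; provides massage or bodywork services → Municipal Certificate required.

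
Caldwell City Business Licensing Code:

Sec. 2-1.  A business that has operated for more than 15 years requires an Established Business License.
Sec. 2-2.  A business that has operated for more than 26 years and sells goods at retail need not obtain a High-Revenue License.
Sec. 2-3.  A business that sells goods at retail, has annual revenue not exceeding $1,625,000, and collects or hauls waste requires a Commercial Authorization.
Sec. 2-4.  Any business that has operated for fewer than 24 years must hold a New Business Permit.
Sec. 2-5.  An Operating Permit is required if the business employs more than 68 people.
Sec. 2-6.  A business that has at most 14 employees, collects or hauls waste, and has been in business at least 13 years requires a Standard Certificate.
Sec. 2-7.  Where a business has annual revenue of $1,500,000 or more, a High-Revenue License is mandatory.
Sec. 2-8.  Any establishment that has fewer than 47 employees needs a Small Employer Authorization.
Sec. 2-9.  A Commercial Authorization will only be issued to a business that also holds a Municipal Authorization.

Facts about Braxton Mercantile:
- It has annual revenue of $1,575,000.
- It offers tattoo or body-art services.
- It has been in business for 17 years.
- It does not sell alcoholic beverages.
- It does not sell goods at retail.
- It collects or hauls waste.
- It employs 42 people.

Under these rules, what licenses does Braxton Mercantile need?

Established Business License, High-Revenue License, New Business Permit, Small Employer Authorization

Sec. 2-1. years in business 17 > 15 → Established Business License required.
Sec. 2-2. years in business 17 ≤ 26; does not sell goods at retail → High-Revenue License exemption does not apply.
Sec. 2-3. does not sell goods at retail; revenue $1,575,000 ≤ $1,625,000; collects or hauls waste → Commercial Authorization not required.
Sec. 2-4. years in business 17 < 24 → New Business Permit required.
Sec. 2-5. employees 42 ≤ 68 → Operating Permit not required.
Sec. 2-6. employees 42 > 14; collects or hauls waste; years in business 17 ≥ 13 → Standard Certificate not required.
Sec. 2-7. revenue $1,575,000 ≥ $1,500,000 → High-Revenue License required.
Sec. 2-8. employees 42 < 47 → Small Employer Authorization required.
Sec. 2-9. Commercial Authorization is not required → no effect.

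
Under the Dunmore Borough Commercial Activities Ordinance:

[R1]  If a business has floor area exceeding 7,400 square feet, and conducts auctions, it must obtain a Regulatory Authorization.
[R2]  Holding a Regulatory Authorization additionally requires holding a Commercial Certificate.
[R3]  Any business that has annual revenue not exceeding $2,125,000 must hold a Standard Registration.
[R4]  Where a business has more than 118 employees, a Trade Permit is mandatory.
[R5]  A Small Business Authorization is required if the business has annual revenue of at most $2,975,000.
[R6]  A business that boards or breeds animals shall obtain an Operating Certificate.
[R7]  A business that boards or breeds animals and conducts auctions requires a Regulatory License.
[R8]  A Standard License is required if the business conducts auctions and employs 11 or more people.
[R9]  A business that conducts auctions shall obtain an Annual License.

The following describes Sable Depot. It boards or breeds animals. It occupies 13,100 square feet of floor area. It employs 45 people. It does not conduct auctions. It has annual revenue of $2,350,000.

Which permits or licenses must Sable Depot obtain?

Operating Certificate, Small Business Authorization

[R1] floor area 13,100 square feet > 7,400 square feet; does not conduct auctions → Regulatory Authorization not required.
[R2] Regulatory Authorization is not required → no effect.
[R3] revenue $2,350,000 > $2,125,000 → Standard Registration not required.
[R4] employees 45 ≤ 118 → Trade Permit not required.
[R5] revenue $2,350,000 ≤ $2,975,000 → Small Business Authorization required.
[R6] boards or breeds animals → Operating Certificate required.
[R7] boards or breeds animals; does not conduct auctions → Regulatory License not required.
[R8] does not conduct auctions; employees 45 ≥ 11 → Standard License not required.
[R9] does not conduct auctions → Annual License not required.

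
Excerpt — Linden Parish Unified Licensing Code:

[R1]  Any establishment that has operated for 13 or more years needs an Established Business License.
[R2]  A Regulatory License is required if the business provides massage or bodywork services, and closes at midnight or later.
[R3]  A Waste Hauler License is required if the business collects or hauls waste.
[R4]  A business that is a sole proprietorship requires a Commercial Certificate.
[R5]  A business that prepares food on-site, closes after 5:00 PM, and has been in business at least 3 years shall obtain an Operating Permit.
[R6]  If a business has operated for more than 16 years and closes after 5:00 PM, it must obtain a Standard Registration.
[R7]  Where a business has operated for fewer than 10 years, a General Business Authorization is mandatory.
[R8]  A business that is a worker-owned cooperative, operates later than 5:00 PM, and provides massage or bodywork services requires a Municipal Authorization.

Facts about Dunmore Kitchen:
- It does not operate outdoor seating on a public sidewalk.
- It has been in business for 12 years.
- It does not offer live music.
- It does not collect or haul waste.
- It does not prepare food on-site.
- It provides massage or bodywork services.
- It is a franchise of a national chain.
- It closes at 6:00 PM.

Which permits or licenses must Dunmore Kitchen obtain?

None

[R1] years in business 12 < 13 → Established Business License not required.
[R2] provides massage or bodywork services; closes 6:00 PM, at/before midnight → Regulatory License not required.
[R3] does not collect or haul waste → Waste Hauler License not required.
[R4] is a franchise of a national chain (not: is a sole proprietorship) → Commercial Certificate not required.
[R5] does not prepare food on-site; closes 6:00 PM, after 5:00 PM; years in business 12 ≥ 3 → Operating Permit not required.
[R6] years in business 12 ≤ 16; closes 6:00 PM, after 5:00 PM → Standard Registration not required.
[R7] years in business 12 ≥ 10 → General Business Authorization not required.
[R8] is a franchise of a national chain (not: is a worker-owned cooperative); closes 6:00 PM, after 5:00 PM; provides massage or bodywork services → Municipal Authorization not required.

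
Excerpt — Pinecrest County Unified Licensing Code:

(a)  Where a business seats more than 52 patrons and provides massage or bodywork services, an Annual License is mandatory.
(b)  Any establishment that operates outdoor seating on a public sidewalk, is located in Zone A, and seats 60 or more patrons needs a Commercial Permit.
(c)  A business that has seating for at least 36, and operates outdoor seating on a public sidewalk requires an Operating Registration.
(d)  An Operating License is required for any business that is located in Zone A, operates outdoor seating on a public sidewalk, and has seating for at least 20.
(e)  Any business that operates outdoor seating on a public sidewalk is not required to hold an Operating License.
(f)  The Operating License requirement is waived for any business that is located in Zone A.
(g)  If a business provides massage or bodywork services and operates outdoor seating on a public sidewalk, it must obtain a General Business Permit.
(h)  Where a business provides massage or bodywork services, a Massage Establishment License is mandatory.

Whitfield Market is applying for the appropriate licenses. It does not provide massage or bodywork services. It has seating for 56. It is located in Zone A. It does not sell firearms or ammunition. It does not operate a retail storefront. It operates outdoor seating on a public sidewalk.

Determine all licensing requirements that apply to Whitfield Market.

Operating Registration

(a) seating 56 > 52; does not provide massage or bodywork services → Annual License not required.
(b) operates outdoor seating on a public sidewalk; is located in Zone A; seating 56 < 60 → Commercial Permit not required.
(c) seating 56 ≥ 36; operates outdoor seating on a public sidewalk → Operating Registration required.
(d) is located in Zone A; operates outdoor seating on a public sidewalk; seating 56 ≥ 20 → Operating License required.
(e) operates outdoor seating on a public sidewalk → exempt from Operating License.
(f) is located in Zone A → exempt from Operating License.
(g) does not provide massage or bodywork services; operates outdoor seating on a public sidewalk → General Business Permit not required.
(h) does not provide massage or bodywork services → Massage Establishment License not required.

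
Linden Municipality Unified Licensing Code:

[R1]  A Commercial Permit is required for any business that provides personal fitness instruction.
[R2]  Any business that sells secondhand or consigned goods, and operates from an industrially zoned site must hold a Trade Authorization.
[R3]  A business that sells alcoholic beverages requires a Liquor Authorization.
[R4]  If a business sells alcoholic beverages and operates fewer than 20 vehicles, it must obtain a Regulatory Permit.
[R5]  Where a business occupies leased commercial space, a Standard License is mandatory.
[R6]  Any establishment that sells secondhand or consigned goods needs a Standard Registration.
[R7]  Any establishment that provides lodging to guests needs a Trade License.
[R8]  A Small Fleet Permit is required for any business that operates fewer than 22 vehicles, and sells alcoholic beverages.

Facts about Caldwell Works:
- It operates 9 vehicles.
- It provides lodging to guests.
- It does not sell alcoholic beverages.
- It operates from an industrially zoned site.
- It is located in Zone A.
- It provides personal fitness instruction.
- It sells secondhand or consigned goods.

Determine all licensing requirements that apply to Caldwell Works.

[R1] provides personal fitness instruction → Commercial Permit required.
[R2] sells secondhand or consigned goods; operates from an industrially zoned site → Trade Authorization required.
[R3] does not sell alcoholic beverages → Liquor Authorization not required.
[R4] does not sell alcoholic beverages; vehicles 9 < 20 → Regulatory Permit not required.
[R5] operates from an industrially zoned site (not: occupies leased commercial space) → Standard License not required.
[R6] sells secondhand or consigned goods → Standard Registration required.
[R7] provides lodging to guests → Trade License required.
[R8] vehicles 9 < 22; does not sell alcoholic beverages → Small Fleet Permit not required.

Commercial Permit, Standard Registration, Trade Authorization, Trade License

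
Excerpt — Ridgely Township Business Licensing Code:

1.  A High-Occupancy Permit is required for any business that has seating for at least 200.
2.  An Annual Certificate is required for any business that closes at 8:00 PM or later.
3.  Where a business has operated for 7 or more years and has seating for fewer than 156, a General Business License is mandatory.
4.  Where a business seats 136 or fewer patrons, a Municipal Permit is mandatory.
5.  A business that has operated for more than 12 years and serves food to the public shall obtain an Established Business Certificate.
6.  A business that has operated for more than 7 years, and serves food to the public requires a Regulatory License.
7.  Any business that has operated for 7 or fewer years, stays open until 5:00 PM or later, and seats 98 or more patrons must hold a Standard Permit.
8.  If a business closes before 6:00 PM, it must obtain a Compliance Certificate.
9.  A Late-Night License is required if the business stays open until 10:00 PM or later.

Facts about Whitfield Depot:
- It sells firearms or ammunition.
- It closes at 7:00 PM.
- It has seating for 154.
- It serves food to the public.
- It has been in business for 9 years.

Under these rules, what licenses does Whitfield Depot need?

General Business License, Regulatory License

1. seating 154 < 200 → High-Occupancy Permit not required.
2. closes 7:00 PM, at/before 8:00 PM → Annual Certificate not required.
3. years in business 9 ≥ 7; seating 154 < 156 → General Business License required.
4. seating 154 > 136 → Municipal Permit not required.
5. years in business 9 ≤ 12; serves food to the public → Established Business Certificate not required.
6. years in business 9 > 7; serves food to the public → Regulatory License required.
7. years in business 9 > 7; closes 7:00 PM, after 5:00 PM; seating 154 ≥ 98 → Standard Permit not required.
8. closes 7:00 PM, after 6:00 PM → Compliance Certificate not required.
9. closes 7:00 PM, at/before 10:00 PM → Late-Night License not required.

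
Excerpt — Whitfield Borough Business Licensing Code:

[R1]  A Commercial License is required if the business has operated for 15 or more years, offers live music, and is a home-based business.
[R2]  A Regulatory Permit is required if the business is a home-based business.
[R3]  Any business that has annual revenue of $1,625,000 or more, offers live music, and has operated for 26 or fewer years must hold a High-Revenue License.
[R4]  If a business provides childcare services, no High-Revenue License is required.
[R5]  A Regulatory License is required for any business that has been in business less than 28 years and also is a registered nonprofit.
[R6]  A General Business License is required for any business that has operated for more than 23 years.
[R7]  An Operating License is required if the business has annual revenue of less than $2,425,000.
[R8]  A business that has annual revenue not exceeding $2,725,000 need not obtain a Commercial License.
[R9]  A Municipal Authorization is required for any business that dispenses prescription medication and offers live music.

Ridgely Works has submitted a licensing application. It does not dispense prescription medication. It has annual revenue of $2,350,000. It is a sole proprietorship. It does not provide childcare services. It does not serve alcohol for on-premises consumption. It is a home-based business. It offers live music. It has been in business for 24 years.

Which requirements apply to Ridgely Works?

[R1] years in business 24 ≥ 15; offers live music; is a home-based business → Commercial License required.
[R2] is a home-based business → Regulatory Permit required.
[R3] revenue $2,350,000 ≥ $1,625,000; offers live music; years in business 24 ≤ 26 → High-Revenue License required.
[R4] does not provide childcare services → High-Revenue License exemption does not apply.
[R5] years in business 24 < 28; is a sole proprietorship (not: is a registered nonprofit) → Regulatory License not required.
[R6] years in business 24 > 23 → General Business License required.
[R7] revenue $2,350,000 < $2,425,000 → Operating License required.
[R8] revenue $2,350,000 ≤ $2,725,000 → exempt from Commercial License.
[R9] does not dispense prescription medication; offers live music → Municipal Authorization not required.

General Business License, High-Revenue License, Operating License, Regulatory Permit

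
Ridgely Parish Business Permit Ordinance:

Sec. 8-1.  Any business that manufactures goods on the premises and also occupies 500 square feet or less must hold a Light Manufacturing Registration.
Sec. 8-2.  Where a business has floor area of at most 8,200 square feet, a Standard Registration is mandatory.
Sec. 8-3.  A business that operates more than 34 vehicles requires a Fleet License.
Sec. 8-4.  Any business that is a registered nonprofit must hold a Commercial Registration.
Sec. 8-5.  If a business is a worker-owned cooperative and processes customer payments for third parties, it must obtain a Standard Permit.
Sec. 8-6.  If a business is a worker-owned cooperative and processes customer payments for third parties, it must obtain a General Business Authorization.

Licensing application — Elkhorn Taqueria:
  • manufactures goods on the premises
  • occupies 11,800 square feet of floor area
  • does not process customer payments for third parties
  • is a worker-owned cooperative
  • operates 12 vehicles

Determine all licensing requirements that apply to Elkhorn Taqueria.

Sec. 8-1. manufactures goods on the premises; floor area 11,800 square feet > 500 square feet → Light Manufacturing Registration not required.
Sec. 8-2. floor area 11,800 square feet > 8,200 square feet → Standard Registration not required.
Sec. 8-3. vehicles 12 ≤ 34 → Fleet License not required.
Sec. 8-4. is a worker-owned cooperative (not: is a registered nonprofit) → Commercial Registration not required.
Sec. 8-5. is a worker-owned cooperative; does not process customer payments for third parties → Standard Permit not required.
Sec. 8-6. is a worker-owned cooperative; does not process customer payments for third parties → General Business Authorization not required.

None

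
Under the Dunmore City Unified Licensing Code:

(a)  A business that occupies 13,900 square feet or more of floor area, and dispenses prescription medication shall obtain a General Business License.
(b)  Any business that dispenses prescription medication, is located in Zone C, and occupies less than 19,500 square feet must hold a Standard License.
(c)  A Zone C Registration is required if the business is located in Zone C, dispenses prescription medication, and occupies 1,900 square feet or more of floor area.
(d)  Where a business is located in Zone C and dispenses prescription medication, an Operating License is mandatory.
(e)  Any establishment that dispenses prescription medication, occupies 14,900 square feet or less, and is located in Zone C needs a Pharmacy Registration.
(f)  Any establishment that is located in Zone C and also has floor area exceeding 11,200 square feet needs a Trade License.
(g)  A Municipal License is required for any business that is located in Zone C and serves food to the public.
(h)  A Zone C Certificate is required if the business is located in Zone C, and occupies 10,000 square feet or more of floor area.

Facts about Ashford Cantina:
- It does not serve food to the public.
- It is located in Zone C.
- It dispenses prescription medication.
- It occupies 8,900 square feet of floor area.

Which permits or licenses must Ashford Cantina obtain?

Operating License, Pharmacy Registration, Standard License, Zone C Registration

(a) floor area 8,900 square feet < 13,900 square feet; dispenses prescription medication → General Business License not required.
(b) dispenses prescription medication; is located in Zone C; floor area 8,900 square feet < 19,500 square feet → Standard License required.
(c) is located in Zone C; dispenses prescription medication; floor area 8,900 square feet ≥ 1,900 square feet → Zone C Registration required.
(d) is located in Zone C; dispenses prescription medication → Operating License required.
(e) dispenses prescription medication; floor area 8,900 square feet ≤ 14,900 square feet; is located in Zone C → Pharmacy Registration required.
(f) is located in Zone C; floor area 8,900 square feet ≤ 11,200 square feet → Trade License not required.
(g) is located in Zone C; does not serve food to the public → Municipal License not required.
(h) is located in Zone C; floor area 8,900 square feet < 10,000 square feet → Zone C Certificate not required.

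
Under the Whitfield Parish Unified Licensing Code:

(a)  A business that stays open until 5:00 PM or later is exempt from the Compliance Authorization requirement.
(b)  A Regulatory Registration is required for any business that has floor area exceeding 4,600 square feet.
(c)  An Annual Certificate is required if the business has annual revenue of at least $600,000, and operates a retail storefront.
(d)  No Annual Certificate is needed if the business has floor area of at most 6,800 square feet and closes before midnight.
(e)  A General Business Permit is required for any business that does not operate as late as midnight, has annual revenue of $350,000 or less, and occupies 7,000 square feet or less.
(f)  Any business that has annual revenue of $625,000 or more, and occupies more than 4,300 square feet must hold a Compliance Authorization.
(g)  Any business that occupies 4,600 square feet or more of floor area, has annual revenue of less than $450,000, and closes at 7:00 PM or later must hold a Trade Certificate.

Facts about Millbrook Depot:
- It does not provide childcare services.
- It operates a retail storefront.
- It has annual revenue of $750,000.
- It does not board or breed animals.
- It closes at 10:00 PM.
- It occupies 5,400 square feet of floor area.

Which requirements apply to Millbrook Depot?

(a) closes 10:00 PM, after 5:00 PM → exempt from Compliance Authorization.
(b) floor area 5,400 square feet > 4,600 square feet → Regulatory Registration required.
(c) revenue $750,000 ≥ $600,000; operates a retail storefront → Annual Certificate required.
(d) floor area 5,400 square feet ≤ 6,800 square feet; closes 10:00 PM, at/before midnight → exempt from Annual Certificate.
(e) closes 10:00 PM, at/before midnight; revenue $750,000 > $350,000; floor area 5,400 square feet ≤ 7,000 square feet → General Business Permit not required.
(f) revenue $750,000 ≥ $625,000; floor area 5,400 square feet > 4,300 square feet → Compliance Authorization required.
(g) floor area 5,400 square feet ≥ 4,600 square feet; revenue $750,000 ≥ $450,000; closes 10:00 PM, after 7:00 PM → Trade Certificate not required.

Regulatory Registration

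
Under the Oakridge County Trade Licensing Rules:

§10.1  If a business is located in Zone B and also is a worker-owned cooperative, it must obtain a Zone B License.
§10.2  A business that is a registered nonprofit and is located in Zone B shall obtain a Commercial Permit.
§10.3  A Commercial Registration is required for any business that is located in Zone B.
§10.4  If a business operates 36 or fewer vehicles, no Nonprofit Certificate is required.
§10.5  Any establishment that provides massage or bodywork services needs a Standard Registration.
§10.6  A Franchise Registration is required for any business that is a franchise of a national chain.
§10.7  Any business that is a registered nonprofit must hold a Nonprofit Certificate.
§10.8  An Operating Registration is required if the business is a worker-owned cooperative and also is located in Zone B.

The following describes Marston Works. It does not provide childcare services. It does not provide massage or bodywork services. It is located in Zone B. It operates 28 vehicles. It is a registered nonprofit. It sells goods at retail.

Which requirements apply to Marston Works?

Commercial Permit, Commercial Registration

§10.1 is located in Zone B; is a registered nonprofit (not: is a worker-owned cooperative) → Zone B License not required.
§10.2 is a registered nonprofit; is located in Zone B → Commercial Permit required.
§10.3 is located in Zone B → Commercial Registration required.
§10.4 vehicles 28 ≤ 36 → exempt from Nonprofit Certificate.
§10.5 does not provide massage or bodywork services → Standard Registration not required.
§10.6 is a registered nonprofit (not: is a franchise of a national chain) → Franchise Registration not required.
§10.7 is a registered nonprofit → Nonprofit Certificate required.
§10.8 is a registered nonprofit (not: is a worker-owned cooperative); is located in Zone B → Operating Registration not required.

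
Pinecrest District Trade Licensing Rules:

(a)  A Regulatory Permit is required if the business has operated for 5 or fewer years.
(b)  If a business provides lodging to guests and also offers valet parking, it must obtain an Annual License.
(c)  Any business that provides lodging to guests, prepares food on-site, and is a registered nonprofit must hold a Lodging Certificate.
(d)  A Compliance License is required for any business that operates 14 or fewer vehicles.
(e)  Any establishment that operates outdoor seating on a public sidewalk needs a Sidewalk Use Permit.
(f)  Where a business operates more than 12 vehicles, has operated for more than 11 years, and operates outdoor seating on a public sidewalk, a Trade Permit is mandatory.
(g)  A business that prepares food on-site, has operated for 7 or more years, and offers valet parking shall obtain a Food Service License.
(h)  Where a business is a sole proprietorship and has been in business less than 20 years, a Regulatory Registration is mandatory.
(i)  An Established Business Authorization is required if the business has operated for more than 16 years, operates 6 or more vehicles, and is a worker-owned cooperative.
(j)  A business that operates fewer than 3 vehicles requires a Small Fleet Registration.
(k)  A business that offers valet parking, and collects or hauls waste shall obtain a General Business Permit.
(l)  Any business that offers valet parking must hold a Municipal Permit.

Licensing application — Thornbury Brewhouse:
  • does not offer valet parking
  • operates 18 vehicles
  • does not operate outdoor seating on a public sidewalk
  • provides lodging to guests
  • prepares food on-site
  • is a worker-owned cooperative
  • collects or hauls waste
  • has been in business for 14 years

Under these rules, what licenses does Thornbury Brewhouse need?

(a) years in business 14 > 5 → Regulatory Permit not required.
(b) provides lodging to guests; does not offer valet parking → Annual License not required.
(c) provides lodging to guests; prepares food on-site; is a worker-owned cooperative (not: is a registered nonprofit) → Lodging Certificate not required.
(d) vehicles 18 > 14 → Compliance License not required.
(e) does not operate outdoor seating on a public sidewalk → Sidewalk Use Permit not required.
(f) vehicles 18 > 12; years in business 14 > 11; does not operate outdoor seating on a public sidewalk → Trade Permit not required.
(g) prepares food on-site; years in business 14 ≥ 7; does not offer valet parking → Food Service License not required.
(h) is a worker-owned cooperative (not: is a sole proprietorship); years in business 14 < 20 → Regulatory Registration not required.
(i) years in business 14 ≤ 16; vehicles 18 ≥ 6; is a worker-owned cooperative → Established Business Authorization not required.
(j) vehicles 18 ≥ 3 → Small Fleet Registration not required.
(k) does not offer valet parking; collects or hauls waste → General Business Permit not required.
(l) does not offer valet parking → Municipal Permit not required.

None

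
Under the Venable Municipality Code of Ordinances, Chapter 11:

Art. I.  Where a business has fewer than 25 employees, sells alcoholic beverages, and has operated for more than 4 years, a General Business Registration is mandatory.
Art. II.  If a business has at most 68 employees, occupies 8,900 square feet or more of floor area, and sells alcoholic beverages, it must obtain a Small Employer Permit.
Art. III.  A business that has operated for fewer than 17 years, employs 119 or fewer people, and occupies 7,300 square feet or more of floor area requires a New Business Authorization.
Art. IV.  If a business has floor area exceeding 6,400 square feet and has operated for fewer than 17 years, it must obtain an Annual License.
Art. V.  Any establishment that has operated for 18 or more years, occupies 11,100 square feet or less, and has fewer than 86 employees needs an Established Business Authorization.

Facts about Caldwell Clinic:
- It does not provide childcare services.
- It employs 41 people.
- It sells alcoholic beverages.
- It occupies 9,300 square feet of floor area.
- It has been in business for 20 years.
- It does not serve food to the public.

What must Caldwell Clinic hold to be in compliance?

Established Business Authorization, Small Employer Permit

Art. I. employees 41 ≥ 25; sells alcoholic beverages; years in business 20 > 4 → General Business Registration not required.
Art. II. employees 41 ≤ 68; floor area 9,300 square feet ≥ 8,900 square feet; sells alcoholic beverages → Small Employer Permit required.
Art. III. years in business 20 ≥ 17; employees 41 ≤ 119; floor area 9,300 square feet ≥ 7,300 square feet → New Business Authorization not required.
Art. IV. floor area 9,300 square feet > 6,400 square feet; years in business 20 ≥ 17 → Annual License not required.
Art. V. years in business 20 ≥ 18; floor area 9,300 square feet ≤ 11,100 square feet; employees 41 < 86 → Established Business Authorization required.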